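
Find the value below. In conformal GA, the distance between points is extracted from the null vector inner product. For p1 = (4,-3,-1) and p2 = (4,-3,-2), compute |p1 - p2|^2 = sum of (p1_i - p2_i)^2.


p1 - p2 = (0, 0, 1)
|p1 - p2|^2 = 0^2 + 0^2 + 1^2
= 0 + 0 + 1
= 1


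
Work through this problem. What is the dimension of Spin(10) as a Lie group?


Spin(n) double-covers SO(n); both have Lie algebra so(n) of dimension n(n-1)/2.
n = 10
n(n-1) = 10 * 9 = 90
dim Spin(10) = 90/2 = 45


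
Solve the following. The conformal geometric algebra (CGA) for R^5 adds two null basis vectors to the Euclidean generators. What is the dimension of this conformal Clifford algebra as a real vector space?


The conformal model of R^5 uses Cl(6,1): the 5 Euclidean generators plus two extra orthogonal generators e+ (e+^2 = +1) and e- (e-^2 = -1), from which the null vectors e0, einf are built.
Number of generators m = 5 + 2 = 7.
dim Cl(p,q) = 2^m = 2^7 = 128


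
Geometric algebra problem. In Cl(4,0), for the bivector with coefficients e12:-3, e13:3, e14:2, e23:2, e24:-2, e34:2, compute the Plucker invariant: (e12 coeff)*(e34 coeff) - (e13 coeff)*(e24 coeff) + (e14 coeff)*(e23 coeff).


Plucker relation: af - be + cd
a*f = (-3)*2 = -6
b*e = 3*(-2) = -6
c*d = 2*2 = 4
af - be + cd = -6 - (-6) + 4
= 4


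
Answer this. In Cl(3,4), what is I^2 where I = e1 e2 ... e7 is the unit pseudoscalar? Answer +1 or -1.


The pseudoscalar I = e1...e_n (product of all n generators) of Cl(p,q) satisfies I^2 = (-1)^(q + n(n-1)/2).
p = 3, q = 4, n = p + q = 7
n(n-1)/2 = 7 * 6 / 2 = 21
Exponent = q + n(n-1)/2 = 4 + 21 = 25
I^2 = (-1)^25 = -1


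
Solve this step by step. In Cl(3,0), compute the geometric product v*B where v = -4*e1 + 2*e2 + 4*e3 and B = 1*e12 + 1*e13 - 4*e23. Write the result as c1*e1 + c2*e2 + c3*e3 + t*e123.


vB has grade-1 (vector) and grade-3 (trivector) parts: vB = (v _| B) + (v ^ B).
Vector part <vB>_1:
  e1: -v2*b12 - v3*b13 = -(2)*(1) - (4)*(1) = -6
  e2: v1*b12 - v3*b23 = (-4)*(1) - (4)*(-4) = 12
  e3: v1*b13 + v2*b23 = (-4)*(1) + (2)*(-4) = -12
Trivector part <vB>_3:
  e123: v1*b23 - v2*b13 + v3*b12 = (-4)*(-4) - (2)*(1) + (4)*(1) = 18
vB = -6*e1 + 12*e2 - 12*e3 + 18*e123


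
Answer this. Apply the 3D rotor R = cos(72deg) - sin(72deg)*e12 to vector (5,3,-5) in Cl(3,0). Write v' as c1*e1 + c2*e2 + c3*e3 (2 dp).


Rotor R = cos(72deg) - sin(72deg)*e12
Rotation angle theta = 2 * 72 = 144 degrees in the e12 plane (e1 -> e2).
The component perpendicular to the plane (e3) is invariant: v'_3 = v3 = -5.00
cos(144deg) = -0.8090, sin(144deg) = 0.5878
v'_1 = v1*cos(theta) - v2*sin(theta) = 5*(-0.8090) - 3*0.5878 = -5.81
v'_2 = v1*sin(theta) + v2*cos(theta) = 5*0.5878 + 3*(-0.8090) = 0.51
v' = -5.81*e1 + 0.51*e2 - 5.00*e3


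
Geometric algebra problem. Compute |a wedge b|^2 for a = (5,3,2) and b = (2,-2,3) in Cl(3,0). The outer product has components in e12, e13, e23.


a wedge b = (a1*b2 - a2*b1)*e12 + (a1*b3 - a3*b1)*e13 + (a2*b3 - a3*b2)*e23
e12 coeff: 5*(-2) - 3*2 = -10 - 6 = -16
e13 coeff: 5*3 - 2*2 = 15 - 4 = 11
e23 coeff: 3*3 - 2*(-2) = 9 - (-4) = 13
|a wedge b|^2 = (-16)^2 + 11^2 + 13^2
= 256 + 121 + 169
= 546


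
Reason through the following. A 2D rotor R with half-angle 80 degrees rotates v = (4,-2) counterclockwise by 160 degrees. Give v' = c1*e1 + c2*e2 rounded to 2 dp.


Rotor R = cos(80deg) - sin(80deg)*e12
Rotation angle theta = 2 * 80 = 160 degrees
v' = R*v*~R rotates v by theta.
cos(160deg) = -0.9397, sin(160deg) = 0.3420
v'_1 = 4*cos(160deg) - (-2)*sin(160deg)
= 4*(-0.9397) - (-2)*0.3420
= -3.07
v'_2 = 4*sin(160deg) + (-2)*cos(160deg)
= 4*0.3420 + (-2)*(-0.9397)
= 3.25
v' = -3.07*e1 + 3.25*e2


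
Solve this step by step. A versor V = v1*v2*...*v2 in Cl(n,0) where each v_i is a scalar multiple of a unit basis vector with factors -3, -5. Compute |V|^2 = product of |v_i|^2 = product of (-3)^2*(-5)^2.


Each vector v_i has |v_i|^2 = s_i^2
Squared scales: (-3)^2 = 9, (-5)^2 = 25
|V|^2 = 9 * 25
= 225


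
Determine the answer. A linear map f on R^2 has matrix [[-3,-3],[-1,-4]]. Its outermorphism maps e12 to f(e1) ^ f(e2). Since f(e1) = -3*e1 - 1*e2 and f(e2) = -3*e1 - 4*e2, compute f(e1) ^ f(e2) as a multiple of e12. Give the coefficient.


The outermorphism of a linear map f sends e1^e2 to f(e1)^f(e2).
f(e1) = -3*e1 - 1*e2
f(e2) = -3*e1 - 4*e2
f(e1) ^ f(e2) = (-3*e1 - 1*e2) ^ (-3*e1 - 4*e2)
= (-3)*(-4)*e12 + (-1)*(-3)*e21
= (12 - 3)*e12
= 9*e12
Coefficient = 9


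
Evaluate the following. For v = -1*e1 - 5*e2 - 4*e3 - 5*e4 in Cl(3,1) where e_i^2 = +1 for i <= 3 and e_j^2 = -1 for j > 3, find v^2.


v^2 = sum of c_i^2 * e_i^2
Positive signature terms (e_i^2 = +1): (-1)^2 + (-5)^2 + (-4)^2 = 42
Negative signature terms (e_j^2 = -1): (-5)^2 = 25
v^2 = 42 - 25 = 17


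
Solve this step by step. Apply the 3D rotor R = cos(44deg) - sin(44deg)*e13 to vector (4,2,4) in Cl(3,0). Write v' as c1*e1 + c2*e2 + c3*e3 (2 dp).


Rotor R = cos(44deg) - sin(44deg)*e13
Rotation angle theta = 2 * 44 = 88 degrees in the e13 plane (e1 -> e3).
The component perpendicular to the plane (e2) is invariant: v'_2 = v2 = 2.00
cos(88deg) = 0.0349, sin(88deg) = 0.9994
v'_1 = v1*cos(theta) - v3*sin(theta) = 4*0.0349 - 4*0.9994 = -3.86
v'_3 = v1*sin(theta) + v3*cos(theta) = 4*0.9994 + 4*0.0349 = 4.14
v' = -3.86*e1 + 2.00*e2 + 4.14*e3


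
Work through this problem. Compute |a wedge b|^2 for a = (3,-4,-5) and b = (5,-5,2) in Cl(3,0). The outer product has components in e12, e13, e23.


a wedge b = (a1*b2 - a2*b1)*e12 + (a1*b3 - a3*b1)*e13 + (a2*b3 - a3*b2)*e23
e12 coeff: 3*(-5) - (-4)*5 = -15 - (-20) = 5
e13 coeff: 3*2 - (-5)*5 = 6 - (-25) = 31
e23 coeff: (-4)*2 - (-5)*(-5) = -8 - 25 = -33
|a wedge b|^2 = 5^2 + 31^2 + (-33)^2
= 25 + 961 + 1089
= 2075


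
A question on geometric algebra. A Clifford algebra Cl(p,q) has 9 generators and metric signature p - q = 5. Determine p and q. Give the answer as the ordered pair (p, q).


We need p + q = 9 and p - q = 5.
Adding: 2p = 9 + 5 = 14, so p = 7.
Then q = 9 - 7 = 2.
(p, q) = (7, 2)


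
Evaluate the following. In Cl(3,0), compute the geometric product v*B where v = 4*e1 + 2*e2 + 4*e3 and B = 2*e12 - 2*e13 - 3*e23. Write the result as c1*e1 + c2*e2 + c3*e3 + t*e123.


vB has grade-1 (vector) and grade-3 (trivector) parts: vB = (v _| B) + (v ^ B).
Vector part <vB>_1:
  e1: -v2*b12 - v3*b13 = -(2)*(2) - (4)*(-2) = 4
  e2: v1*b12 - v3*b23 = (4)*(2) - (4)*(-3) = 20
  e3: v1*b13 + v2*b23 = (4)*(-2) + (2)*(-3) = -14
Trivector part <vB>_3:
  e123: v1*b23 - v2*b13 + v3*b12 = (4)*(-3) - (2)*(-2) + (4)*(2) = 0
vB = 4*e1 + 20*e2 - 14*e3 + 0*e123


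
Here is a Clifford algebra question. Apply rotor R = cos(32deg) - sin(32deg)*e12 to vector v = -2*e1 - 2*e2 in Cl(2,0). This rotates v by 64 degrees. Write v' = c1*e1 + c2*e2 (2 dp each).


Rotor R = cos(32deg) - sin(32deg)*e12
Rotation angle theta = 2 * 32 = 64 degrees
v' = R*v*~R rotates v by theta.
cos(64deg) = 0.4384, sin(64deg) = 0.8988
v'_1 = -2*cos(64deg) - (-2)*sin(64deg)
= -2*0.4384 - (-2)*0.8988
= 0.92
v'_2 = -2*sin(64deg) + (-2)*cos(64deg)
= -2*0.8988 + (-2)*0.4384
= -2.67
v' = 0.92*e1 - 2.67*e2


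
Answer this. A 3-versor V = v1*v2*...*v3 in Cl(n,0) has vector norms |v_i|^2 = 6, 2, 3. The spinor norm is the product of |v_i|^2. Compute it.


Spinor norm N(V) = |v1|^2 * |v2|^2 * ... * |v3|^2
= 6 * 2 * 3
Running product: 6, 12, 36
N(V) = 36


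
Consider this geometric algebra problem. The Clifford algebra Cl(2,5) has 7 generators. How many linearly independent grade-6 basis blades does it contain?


Number of grade-k basis blades in Cl(p,q) with n = p + q is C(n, k).
n = 2 + 5 = 7
C(7, 6) = 7! / (6! * 1!)
= 5040 / (720 * 1)
= 7


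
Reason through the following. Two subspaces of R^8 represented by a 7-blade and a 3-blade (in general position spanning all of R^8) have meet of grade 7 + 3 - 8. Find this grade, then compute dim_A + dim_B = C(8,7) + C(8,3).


Meet grade = grade(A) + grade(B) - n
= 7 + 3 - 8 = 2
C(8,7) = 8
C(8,3) = 56
dim_A + dim_B = 8 + 56 = 64


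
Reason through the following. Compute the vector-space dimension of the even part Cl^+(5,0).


Even subalgebra dimension = 2^(n-1)
n = 5 + 0 = 5
2^(5 - 1) = 2^4 = 16
Verification: sum of C(5,k) for even k = 1 + 10 + 5 = 16
Result = 16


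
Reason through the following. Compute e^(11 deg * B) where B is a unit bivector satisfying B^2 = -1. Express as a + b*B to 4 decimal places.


For a unit bivector B with B^2 = -1, the exponential series gives
e^(theta*B) = cos(theta) + sin(theta)*B (the GA analogue of Euler's formula).
theta = 11 degrees = 0.191986 rad
cos(11 deg) = 0.9816
sin(11 deg) = 0.1908
exp(theta*B) = 0.9816 + 0.1908*B


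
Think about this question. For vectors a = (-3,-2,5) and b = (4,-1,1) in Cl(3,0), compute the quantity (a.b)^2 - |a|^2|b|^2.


a . b = (-3)*4 + (-2)*(-1) + 5*1
= -12 + 2 + 5 = -5
|a|^2 = (-3)^2 + (-2)^2 + 5^2 = 38
|b|^2 = 4^2 + (-1)^2 + 1^2 = 18
(a.b)^2 = (-5)^2 = 25
|a|^2 * |b|^2 = 38 * 18 = 684
Result = 25 - 684 = -659


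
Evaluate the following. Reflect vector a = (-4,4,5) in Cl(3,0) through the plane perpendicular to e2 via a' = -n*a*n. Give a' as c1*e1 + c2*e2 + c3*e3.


Reflection formula: a' = -n*a*n, with n = e2 (unit vector, n^2 = 1).
For reflection through hyperplane perp to e2:
The component along e2 flips sign, others stay.
a = (-4, 4, 5)
a' = (-4, -4, 5)
a' = -4*e1 - 4*e2 + 5*e3


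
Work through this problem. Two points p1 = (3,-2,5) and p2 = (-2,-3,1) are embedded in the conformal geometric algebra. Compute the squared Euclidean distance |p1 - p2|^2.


p1 - p2 = (5, 1, 4)
|p1 - p2|^2 = 5^2 + 1^2 + 4^2
= 25 + 1 + 16
= 42


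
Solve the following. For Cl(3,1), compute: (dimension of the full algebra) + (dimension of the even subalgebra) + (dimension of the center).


n = 3 + 1 = 4
Total dim = 2^4 = 16
Even subalgebra dim = 2^3 = 8
n is even, so center dim = 1
Sum = 16 + 8 + 1 = 25


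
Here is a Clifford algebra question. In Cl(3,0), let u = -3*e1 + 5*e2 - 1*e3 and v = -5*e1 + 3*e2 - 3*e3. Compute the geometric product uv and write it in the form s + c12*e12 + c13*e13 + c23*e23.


In Cl(3,0): e_i^2 = 1, e_ie_j = -e_je_i for i != j.
Scalar part = u . v = (-3)*(-5) + 5*3 + (-1)*(-3)
= 15 + 15 + 3 = 33
e12 coeff = (-3)*3 - 5*(-5) = -9 - (-25) = 16
e13 coeff = (-3)*(-3) - (-1)*(-5) = 9 - 5 = 4
e23 coeff = 5*(-3) - (-1)*3 = -15 - (-3) = -12
uv = 33 + 16*e12 + 4*e13 - 12*e23


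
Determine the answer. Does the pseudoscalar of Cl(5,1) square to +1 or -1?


The pseudoscalar I = e1...e_n (product of all n generators) of Cl(p,q) satisfies I^2 = (-1)^(q + n(n-1)/2).
p = 5, q = 1, n = p + q = 6
n(n-1)/2 = 6 * 5 / 2 = 15
Exponent = q + n(n-1)/2 = 1 + 15 = 16
I^2 = (-1)^16 = +1


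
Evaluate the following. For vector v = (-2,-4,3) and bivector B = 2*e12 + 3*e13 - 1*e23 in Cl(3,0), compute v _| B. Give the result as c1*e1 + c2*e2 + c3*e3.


Left contraction v _| B = <vB>_1 (grade-1 part of the geometric product vB).
Using e1_|e12 = e2, e2_|e12 = -e1, e1_|e13 = e3, e3_|e13 = -e1, e2_|e23 = e3, e3_|e23 = -e2:
e1 coeff: -v2*b12 - v3*b13 = -(-4)*(2) - (3)*(3) = -1
e2 coeff: v1*b12 - v3*b23 = (-2)*(2) - (3)*(-1) = -1
e3 coeff: v1*b13 + v2*b23 = (-2)*(3) + (-4)*(-1) = -2
v _| B = -1*e1 - 1*e2 - 2*e3


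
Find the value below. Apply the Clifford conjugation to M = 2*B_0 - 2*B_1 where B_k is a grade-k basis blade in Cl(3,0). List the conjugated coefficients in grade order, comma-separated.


Clifford conjugate sign for grade k: (-1)^(k(k+1)/2)
Grade 0: (-1)^(0*1/2) = (-1)^0 = 1, coeff 2 -> 2
Grade 1: (-1)^(1*2/2) = (-1)^1 = -1, coeff -2 -> 2
Conjugated coefficients: 2, 2


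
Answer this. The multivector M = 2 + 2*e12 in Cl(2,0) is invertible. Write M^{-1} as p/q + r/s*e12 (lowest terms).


M = 2 + 2*e12, where e12^2 = -1.
Since M commutes with its reverse ~M = a - b*e12, M * ~M = a^2 - b^2*e12^2 = a^2 + b^2.
So M^{-1} = ~M / (a^2 + b^2) = (a - b*e12)/(a^2 + b^2).
a^2 + b^2 = 4 + 4 = 8
Scalar part = 2/8 = 1/4
Bivector coeff = -2/8 = -1/4
M^{-1} = 1/4 - 1/4*e12


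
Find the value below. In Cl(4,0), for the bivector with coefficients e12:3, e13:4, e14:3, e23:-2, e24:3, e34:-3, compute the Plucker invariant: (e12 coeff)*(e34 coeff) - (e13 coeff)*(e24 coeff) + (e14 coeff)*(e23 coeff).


Plucker relation: af - be + cd
a*f = 3*(-3) = -9
b*e = 4*3 = 12
c*d = 3*(-2) = -6
af - be + cd = -9 - 12 + (-6)
= -27


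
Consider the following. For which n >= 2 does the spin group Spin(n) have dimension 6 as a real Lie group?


dim Spin(n) = dim so(n) = n(n-1)/2.
Solve n(n-1)/2 = 6, i.e. n^2 - n - 12 = 0.
Discriminant = 1 + 8*6 = 49
n = (1 + sqrt(49))/2 = (1 + 7)/2 = 4


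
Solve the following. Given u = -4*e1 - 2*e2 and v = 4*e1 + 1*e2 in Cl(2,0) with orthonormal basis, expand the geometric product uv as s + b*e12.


Expand: (-4*e1 - 2*e2)(4*e1 + 1*e2)
= (-4)*4*e1e1 + (-4)*1*e1e2 + (-2)*4*e2e1 + (-2)*1*e2e2
Using e1^2 = e2^2 = 1, e2e1 = -e1e2:
Scalar part s = (-4)*4 + (-2)*1 = -16 + (-2) = -18
Bivector part b = (-4)*1 - (-2)*4 = -4 - (-8) = 4
uv = -18 + 4*e12


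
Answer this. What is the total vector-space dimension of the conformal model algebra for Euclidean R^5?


The conformal model of R^5 uses Cl(6,1): the 5 Euclidean generators plus two extra orthogonal generators e+ (e+^2 = +1) and e- (e-^2 = -1), from which the null vectors e0, einf are built.
Number of generators m = 5 + 2 = 7.
dim Cl(p,q) = 2^m = 2^7 = 128


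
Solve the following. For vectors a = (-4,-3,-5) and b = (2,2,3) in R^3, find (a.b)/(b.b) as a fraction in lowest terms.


Projection coefficient = (a . b) / (b . b)
a . b = (-4)*2 + (-3)*2 + (-5)*3
= -8 + (-6) + (-15) = -29
b . b = 2^2 + 2^2 + 3^2
= 4 + 4 + 9 = 17
Coefficient = -29/17
In lowest terms: -29/17


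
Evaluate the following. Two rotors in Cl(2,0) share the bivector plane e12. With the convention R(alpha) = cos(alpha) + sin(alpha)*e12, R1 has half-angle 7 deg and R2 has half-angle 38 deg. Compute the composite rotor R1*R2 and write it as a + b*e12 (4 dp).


Same-plane rotors commute and their half-angles add:
R1*R2 = cos(a1 + a2) + sin(a1 + a2)*e12.
a1 + a2 = 7 + 38 = 45 deg
cos(45 deg) = 0.7071
sin(45 deg) = 0.7071
R1*R2 = 0.7071 + 0.7071*e12


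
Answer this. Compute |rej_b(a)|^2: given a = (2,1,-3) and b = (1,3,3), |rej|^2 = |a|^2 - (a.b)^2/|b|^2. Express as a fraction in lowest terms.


|a|^2 = 2^2 + 1^2 + (-3)^2 = 14
|b|^2 = 1^2 + 3^2 + 3^2 = 19
a . b = 2*1 + 1*3 + (-3)*3 = -4
(a.b)^2 = (-4)^2 = 16
|rej|^2 = 14 - 16/19
= (266 - 16)/19
= 250/19
In lowest terms: 250/19


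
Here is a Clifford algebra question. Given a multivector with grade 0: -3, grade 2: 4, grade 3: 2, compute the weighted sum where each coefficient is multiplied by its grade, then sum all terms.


Grade-weighted sum = sum of grade_k * coefficient_k
0*(-3) = 0
2*4 = 8
3*2 = 6
Total = 0 + 8 + 6 = 14


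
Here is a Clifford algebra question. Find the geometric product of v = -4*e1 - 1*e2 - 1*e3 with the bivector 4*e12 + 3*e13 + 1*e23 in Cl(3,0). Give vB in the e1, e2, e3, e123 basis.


vB has grade-1 (vector) and grade-3 (trivector) parts: vB = (v _| B) + (v ^ B).
Vector part <vB>_1:
  e1: -v2*b12 - v3*b13 = -(-1)*(4) - (-1)*(3) = 7
  e2: v1*b12 - v3*b23 = (-4)*(4) - (-1)*(1) = -15
  e3: v1*b13 + v2*b23 = (-4)*(3) + (-1)*(1) = -13
Trivector part <vB>_3:
  e123: v1*b23 - v2*b13 + v3*b12 = (-4)*(1) - (-1)*(3) + (-1)*(4) = -5
vB = 7*e1 - 15*e2 - 13*e3 - 5*e123


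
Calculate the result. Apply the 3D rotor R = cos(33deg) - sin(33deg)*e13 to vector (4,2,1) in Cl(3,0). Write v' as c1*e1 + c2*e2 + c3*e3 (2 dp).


Rotor R = cos(33deg) - sin(33deg)*e13
Rotation angle theta = 2 * 33 = 66 degrees in the e13 plane (e1 -> e3).
The component perpendicular to the plane (e2) is invariant: v'_2 = v2 = 2.00
cos(66deg) = 0.4067, sin(66deg) = 0.9135
v'_1 = v1*cos(theta) - v3*sin(theta) = 4*0.4067 - 1*0.9135 = 0.71
v'_3 = v1*sin(theta) + v3*cos(theta) = 4*0.9135 + 1*0.4067 = 4.06
v' = 0.71*e1 + 2.00*e2 + 4.06*e3


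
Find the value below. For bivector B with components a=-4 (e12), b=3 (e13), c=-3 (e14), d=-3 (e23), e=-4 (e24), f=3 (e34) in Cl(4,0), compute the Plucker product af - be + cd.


Plucker relation: af - be + cd
a*f = (-4)*3 = -12
b*e = 3*(-4) = -12
c*d = (-3)*(-3) = 9
af - be + cd = -12 - (-12) + 9
= 9


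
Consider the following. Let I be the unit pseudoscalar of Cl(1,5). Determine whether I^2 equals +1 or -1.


The pseudoscalar I = e1...e_n (product of all n generators) of Cl(p,q) satisfies I^2 = (-1)^(q + n(n-1)/2).
p = 1, q = 5, n = p + q = 6
n(n-1)/2 = 6 * 5 / 2 = 15
Exponent = q + n(n-1)/2 = 5 + 15 = 20
I^2 = (-1)^20 = +1


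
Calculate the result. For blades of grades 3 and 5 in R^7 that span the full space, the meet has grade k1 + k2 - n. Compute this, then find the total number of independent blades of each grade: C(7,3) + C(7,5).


Meet grade = grade(A) + grade(B) - n
= 3 + 5 - 7 = 1
C(7,3) = 35
C(7,5) = 21
dim_A + dim_B = 35 + 21 = 56


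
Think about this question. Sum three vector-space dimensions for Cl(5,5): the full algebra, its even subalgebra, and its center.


n = 5 + 5 = 10
Total dim = 2^10 = 1024
Even subalgebra dim = 2^9 = 512
n is even, so center dim = 1
Sum = 1024 + 512 + 1 = 1537


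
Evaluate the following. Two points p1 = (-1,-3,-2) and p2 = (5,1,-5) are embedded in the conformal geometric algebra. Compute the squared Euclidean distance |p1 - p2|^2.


p1 - p2 = (-6, -4, 3)
|p1 - p2|^2 = (-6)^2 + (-4)^2 + 3^2
= 36 + 16 + 9
= 61


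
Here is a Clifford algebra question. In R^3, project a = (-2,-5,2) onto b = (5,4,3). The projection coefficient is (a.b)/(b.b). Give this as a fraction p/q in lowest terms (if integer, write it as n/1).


Projection coefficient = (a . b) / (b . b)
a . b = (-2)*5 + (-5)*4 + 2*3
= -10 + (-20) + 6 = -24
b . b = 5^2 + 4^2 + 3^2
= 25 + 16 + 9 = 50
Coefficient = -24/50
In lowest terms: -12/25


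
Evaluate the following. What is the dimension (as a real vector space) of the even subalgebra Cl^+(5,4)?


Even subalgebra dimension = 2^(n-1)
n = 5 + 4 = 9
2^(9 - 1) = 2^8 = 256
Verification: sum of C(9,k) for even k = 1 + 36 + 126 + 84 + 9 = 256
Result = 256


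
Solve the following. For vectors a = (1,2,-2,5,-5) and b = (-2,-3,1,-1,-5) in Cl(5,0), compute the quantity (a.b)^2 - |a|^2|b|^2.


a . b = 1*(-2) + 2*(-3) + (-2)*1 + 5*(-1) + (-5)*(-5)
= -2 + (-6) + (-2) + (-5) + 25 = 10
|a|^2 = 1^2 + 2^2 + (-2)^2 + 5^2 + (-5)^2 = 59
|b|^2 = (-2)^2 + (-3)^2 + 1^2 + (-1)^2 + (-5)^2 = 40
(a.b)^2 = 10^2 = 100
|a|^2 * |b|^2 = 59 * 40 = 2360
Result = 100 - 2360 = -2260


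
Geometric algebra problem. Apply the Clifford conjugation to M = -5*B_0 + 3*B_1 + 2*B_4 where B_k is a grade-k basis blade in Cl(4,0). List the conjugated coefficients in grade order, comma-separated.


Clifford conjugate sign for grade k: (-1)^(k(k+1)/2)
Grade 0: (-1)^(0*1/2) = (-1)^0 = 1, coeff -5 -> -5
Grade 1: (-1)^(1*2/2) = (-1)^1 = -1, coeff 3 -> -3
Grade 4: (-1)^(4*5/2) = (-1)^10 = 1, coeff 2 -> 2
Conjugated coefficients: -5, -3, 2


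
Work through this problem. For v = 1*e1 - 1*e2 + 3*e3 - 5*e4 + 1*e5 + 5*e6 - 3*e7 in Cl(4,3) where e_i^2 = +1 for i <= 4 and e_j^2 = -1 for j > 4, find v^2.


v^2 = sum of c_i^2 * e_i^2
Positive signature terms (e_i^2 = +1): 1^2 + (-1)^2 + 3^2 + (-5)^2 = 36
Negative signature terms (e_j^2 = -1): 1^2 + 5^2 + (-3)^2 = 35
v^2 = 36 - 35 = 1


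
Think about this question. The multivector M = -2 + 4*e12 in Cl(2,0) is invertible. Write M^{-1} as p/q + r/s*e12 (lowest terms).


M = -2 + 4*e12, where e12^2 = -1.
Since M commutes with its reverse ~M = a - b*e12, M * ~M = a^2 - b^2*e12^2 = a^2 + b^2.
So M^{-1} = ~M / (a^2 + b^2) = (a - b*e12)/(a^2 + b^2).
a^2 + b^2 = 4 + 16 = 20
Scalar part = -2/20 = -1/10
Bivector coeff = -4/20 = -1/5
M^{-1} = -1/10 - 1/5*e12


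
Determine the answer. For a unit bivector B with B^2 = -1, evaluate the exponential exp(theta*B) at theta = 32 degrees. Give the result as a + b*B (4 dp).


For a unit bivector B with B^2 = -1, the exponential series gives
e^(theta*B) = cos(theta) + sin(theta)*B (the GA analogue of Euler's formula).
theta = 32 degrees = 0.558505 rad
cos(32 deg) = 0.8480
sin(32 deg) = 0.5299
exp(theta*B) = 0.8480 + 0.5299*B


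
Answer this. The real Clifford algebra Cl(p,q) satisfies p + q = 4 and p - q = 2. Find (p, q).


We need p + q = 4 and p - q = 2.
Adding: 2p = 4 + 2 = 6, so p = 3.
Then q = 4 - 3 = 1.
(p, q) = (3, 1)


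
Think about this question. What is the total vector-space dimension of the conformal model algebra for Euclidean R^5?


The conformal model of R^5 uses Cl(6,1): the 5 Euclidean generators plus two extra orthogonal generators e+ (e+^2 = +1) and e- (e-^2 = -1), from which the null vectors e0, einf are built.
Number of generators m = 5 + 2 = 7.
dim Cl(p,q) = 2^m = 2^7 = 128


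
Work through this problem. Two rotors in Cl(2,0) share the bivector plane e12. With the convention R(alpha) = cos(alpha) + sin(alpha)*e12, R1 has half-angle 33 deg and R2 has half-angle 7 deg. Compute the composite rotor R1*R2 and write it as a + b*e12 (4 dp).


Same-plane rotors commute and their half-angles add:
R1*R2 = cos(a1 + a2) + sin(a1 + a2)*e12.
a1 + a2 = 33 + 7 = 40 deg
cos(40 deg) = 0.7660
sin(40 deg) = 0.6428
R1*R2 = 0.7660 + 0.6428*e12


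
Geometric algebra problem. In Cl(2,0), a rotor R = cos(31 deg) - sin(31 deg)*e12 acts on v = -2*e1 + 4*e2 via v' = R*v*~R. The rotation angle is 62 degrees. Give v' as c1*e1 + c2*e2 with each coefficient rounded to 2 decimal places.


Rotor R = cos(31deg) - sin(31deg)*e12
Rotation angle theta = 2 * 31 = 62 degrees
v' = R*v*~R rotates v by theta.
cos(62deg) = 0.4695, sin(62deg) = 0.8829
v'_1 = -2*cos(62deg) - 4*sin(62deg)
= -2*0.4695 - 4*0.8829
= -4.47
v'_2 = -2*sin(62deg) + 4*cos(62deg)
= -2*0.8829 + 4*0.4695
= 0.11
v' = -4.47*e1 + 0.11*e2


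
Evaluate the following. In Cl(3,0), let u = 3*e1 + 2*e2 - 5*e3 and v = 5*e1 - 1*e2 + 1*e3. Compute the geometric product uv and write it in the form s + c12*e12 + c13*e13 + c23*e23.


In Cl(3,0): e_i^2 = 1, e_ie_j = -e_je_i for i != j.
Scalar part = u . v = 3*5 + 2*(-1) + (-5)*1
= 15 + (-2) + (-5) = 8
e12 coeff = 3*(-1) - 2*5 = -3 - 10 = -13
e13 coeff = 3*1 - (-5)*5 = 3 - (-25) = 28
e23 coeff = 2*1 - (-5)*(-1) = 2 - 5 = -3
uv = 8 - 13*e12 + 28*e13 - 3*e23


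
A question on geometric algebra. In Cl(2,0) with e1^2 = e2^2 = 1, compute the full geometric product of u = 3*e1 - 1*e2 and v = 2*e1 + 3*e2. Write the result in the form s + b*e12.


Expand: (3*e1 - 1*e2)(2*e1 + 3*e2)
= 3*2*e1e1 + 3*3*e1e2 + (-1)*2*e2e1 + (-1)*3*e2e2
Using e1^2 = e2^2 = 1, e2e1 = -e1e2:
Scalar part s = 3*2 + (-1)*3 = 6 + (-3) = 3
Bivector part b = 3*3 - (-1)*2 = 9 - (-2) = 11
uv = 3 + 11*e12


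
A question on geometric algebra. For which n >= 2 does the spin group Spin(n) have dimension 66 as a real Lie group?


dim Spin(n) = dim so(n) = n(n-1)/2.
Solve n(n-1)/2 = 66, i.e. n^2 - n - 132 = 0.
Discriminant = 1 + 8*66 = 529
n = (1 + sqrt(529))/2 = (1 + 23)/2 = 12


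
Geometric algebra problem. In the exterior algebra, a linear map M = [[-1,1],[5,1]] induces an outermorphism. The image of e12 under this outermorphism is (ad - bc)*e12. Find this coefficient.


The outermorphism of a linear map f sends e1^e2 to f(e1)^f(e2).
f(e1) = -1*e1 + 5*e2
f(e2) = 1*e1 + 1*e2
f(e1) ^ f(e2) = (-1*e1 + 5*e2) ^ (1*e1 + 1*e2)
= (-1)*1*e12 + 5*1*e21
= (-1 - 5)*e12
= -6*e12
Coefficient = -6


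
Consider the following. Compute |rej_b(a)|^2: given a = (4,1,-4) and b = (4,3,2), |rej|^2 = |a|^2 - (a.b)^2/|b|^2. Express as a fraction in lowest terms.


|a|^2 = 4^2 + 1^2 + (-4)^2 = 33
|b|^2 = 4^2 + 3^2 + 2^2 = 29
a . b = 4*4 + 1*3 + (-4)*2 = 11
(a.b)^2 = 11^2 = 121
|rej|^2 = 33 - 121/29
= (957 - 121)/29
= 836/29
In lowest terms: 836/29


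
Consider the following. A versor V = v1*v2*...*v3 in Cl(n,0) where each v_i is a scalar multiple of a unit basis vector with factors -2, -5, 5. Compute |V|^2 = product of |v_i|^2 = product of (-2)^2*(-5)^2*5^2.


Each vector v_i has |v_i|^2 = s_i^2
Squared scales: (-2)^2 = 4, (-5)^2 = 25, 5^2 = 25
|V|^2 = 4 * 25 * 25
= 2500


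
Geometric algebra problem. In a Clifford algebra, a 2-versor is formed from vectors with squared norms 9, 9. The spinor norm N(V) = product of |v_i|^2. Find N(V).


Spinor norm N(V) = |v1|^2 * |v2|^2 * ... * |v2|^2
= 9 * 9
Running product: 9, 81
N(V) = 81


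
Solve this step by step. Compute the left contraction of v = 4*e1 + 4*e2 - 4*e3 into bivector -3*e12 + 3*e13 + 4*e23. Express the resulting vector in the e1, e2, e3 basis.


Left contraction v _| B = <vB>_1 (grade-1 part of the geometric product vB).
Using e1_|e12 = e2, e2_|e12 = -e1, e1_|e13 = e3, e3_|e13 = -e1, e2_|e23 = e3, e3_|e23 = -e2:
e1 coeff: -v2*b12 - v3*b13 = -(4)*(-3) - (-4)*(3) = 24
e2 coeff: v1*b12 - v3*b23 = (4)*(-3) - (-4)*(4) = 4
e3 coeff: v1*b13 + v2*b23 = (4)*(3) + (4)*(4) = 28
v _| B = 24*e1 + 4*e2 + 28*e3


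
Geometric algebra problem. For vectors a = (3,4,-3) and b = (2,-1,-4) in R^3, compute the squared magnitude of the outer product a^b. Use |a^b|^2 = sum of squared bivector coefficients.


a wedge b = (a1*b2 - a2*b1)*e12 + (a1*b3 - a3*b1)*e13 + (a2*b3 - a3*b2)*e23
e12 coeff: 3*(-1) - 4*2 = -3 - 8 = -11
e13 coeff: 3*(-4) - (-3)*2 = -12 - (-6) = -6
e23 coeff: 4*(-4) - (-3)*(-1) = -16 - 3 = -19
|a wedge b|^2 = (-11)^2 + (-6)^2 + (-19)^2
= 121 + 36 + 361
= 518


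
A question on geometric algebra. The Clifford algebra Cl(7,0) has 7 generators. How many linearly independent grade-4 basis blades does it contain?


Number of grade-k basis blades in Cl(p,q) with n = p + q is C(n, k).
n = 7 + 0 = 7
C(7, 4) = 7! / (4! * 3!)
= 5040 / (24 * 6)
= 35


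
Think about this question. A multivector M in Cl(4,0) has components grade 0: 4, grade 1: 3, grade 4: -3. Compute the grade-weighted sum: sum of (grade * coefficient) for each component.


Grade-weighted sum = sum of grade_k * coefficient_k
0*4 = 0
1*3 = 3
4*(-3) = -12
Total = 0 + 3 + (-12) = -9


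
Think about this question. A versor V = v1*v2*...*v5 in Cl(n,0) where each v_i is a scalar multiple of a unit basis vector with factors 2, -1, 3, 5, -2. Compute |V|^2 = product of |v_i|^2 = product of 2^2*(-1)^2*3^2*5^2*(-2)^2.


Each vector v_i has |v_i|^2 = s_i^2
Squared scales: 2^2 = 4, (-1)^2 = 1, 3^2 = 9, 5^2 = 25, (-2)^2 = 4
|V|^2 = 4 * 1 * 9 * 25 * 4
= 3600


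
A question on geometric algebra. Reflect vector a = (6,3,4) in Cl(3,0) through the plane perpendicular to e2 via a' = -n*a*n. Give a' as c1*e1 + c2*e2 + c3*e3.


Reflection formula: a' = -n*a*n, with n = e2 (unit vector, n^2 = 1).
For reflection through hyperplane perp to e2:
The component along e2 flips sign, others stay.
a = (6, 3, 4)
a' = (6, -3, 4)
a' = 6*e1 - 3*e2 + 4*e3


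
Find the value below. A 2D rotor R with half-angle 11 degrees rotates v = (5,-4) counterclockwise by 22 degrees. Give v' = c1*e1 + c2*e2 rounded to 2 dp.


Rotor R = cos(11deg) - sin(11deg)*e12
Rotation angle theta = 2 * 11 = 22 degrees
v' = R*v*~R rotates v by theta.
cos(22deg) = 0.9272, sin(22deg) = 0.3746
v'_1 = 5*cos(22deg) - (-4)*sin(22deg)
= 5*0.9272 - (-4)*0.3746
= 6.13
v'_2 = 5*sin(22deg) + (-4)*cos(22deg)
= 5*0.3746 + (-4)*0.9272
= -1.84
v' = 6.13*e1 - 1.84*e2


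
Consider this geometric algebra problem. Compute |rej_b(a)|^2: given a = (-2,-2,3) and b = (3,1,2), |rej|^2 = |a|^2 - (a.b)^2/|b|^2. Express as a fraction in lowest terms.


|a|^2 = (-2)^2 + (-2)^2 + 3^2 = 17
|b|^2 = 3^2 + 1^2 + 2^2 = 14
a . b = (-2)*3 + (-2)*1 + 3*2 = -2
(a.b)^2 = (-2)^2 = 4
|rej|^2 = 17 - 4/14
= (238 - 4)/14
= 234/14
In lowest terms: 117/7


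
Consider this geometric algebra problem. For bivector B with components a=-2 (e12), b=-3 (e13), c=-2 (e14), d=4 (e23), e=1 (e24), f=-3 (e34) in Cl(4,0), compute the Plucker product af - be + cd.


Plucker relation: af - be + cd
a*f = (-2)*(-3) = 6
b*e = (-3)*1 = -3
c*d = (-2)*4 = -8
af - be + cd = 6 - (-3) + (-8)
= 1


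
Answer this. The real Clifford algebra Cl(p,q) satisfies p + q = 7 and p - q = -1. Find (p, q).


We need p + q = 7 and p - q = -1.
Adding: 2p = 7 + (-1) = 6, so p = 3.
Then q = 7 - 3 = 4.
(p, q) = (3, 4)


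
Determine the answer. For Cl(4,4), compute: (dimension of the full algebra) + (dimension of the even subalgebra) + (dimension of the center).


n = 4 + 4 = 8
Total dim = 2^8 = 256
Even subalgebra dim = 2^7 = 128
n is even, so center dim = 1
Sum = 256 + 128 + 1 = 385


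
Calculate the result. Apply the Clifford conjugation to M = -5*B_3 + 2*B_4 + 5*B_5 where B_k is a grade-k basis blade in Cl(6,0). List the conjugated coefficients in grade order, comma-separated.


Clifford conjugate sign for grade k: (-1)^(k(k+1)/2)
Grade 3: (-1)^(3*4/2) = (-1)^6 = 1, coeff -5 -> -5
Grade 4: (-1)^(4*5/2) = (-1)^10 = 1, coeff 2 -> 2
Grade 5: (-1)^(5*6/2) = (-1)^15 = -1, coeff 5 -> -5
Conjugated coefficients: -5, 2, -5


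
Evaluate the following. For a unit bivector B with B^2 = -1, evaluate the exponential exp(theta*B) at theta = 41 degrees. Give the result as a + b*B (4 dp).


For a unit bivector B with B^2 = -1, the exponential series gives
e^(theta*B) = cos(theta) + sin(theta)*B (the GA analogue of Euler's formula).
theta = 41 degrees = 0.715585 rad
cos(41 deg) = 0.7547
sin(41 deg) = 0.6561
exp(theta*B) = 0.7547 + 0.6561*B


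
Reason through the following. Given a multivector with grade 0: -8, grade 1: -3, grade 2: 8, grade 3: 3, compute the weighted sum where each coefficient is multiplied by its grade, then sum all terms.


Grade-weighted sum = sum of grade_k * coefficient_k
0*(-8) = 0
1*(-3) = -3
2*8 = 16
3*3 = 9
Total = 0 + (-3) + 16 + 9 = 22


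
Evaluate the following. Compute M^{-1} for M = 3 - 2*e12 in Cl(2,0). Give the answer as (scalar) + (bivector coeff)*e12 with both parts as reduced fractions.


M = 3 - 2*e12, where e12^2 = -1.
Since M commutes with its reverse ~M = a - b*e12, M * ~M = a^2 - b^2*e12^2 = a^2 + b^2.
So M^{-1} = ~M / (a^2 + b^2) = (a - b*e12)/(a^2 + b^2).
a^2 + b^2 = 9 + 4 = 13
Scalar part = 3/13 = 3/13
Bivector coeff = 2/13 = 2/13
M^{-1} = 3/13 + 2/13*e12


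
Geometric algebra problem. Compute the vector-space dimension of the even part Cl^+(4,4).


Even subalgebra dimension = 2^(n-1)
n = 4 + 4 = 8
2^(8 - 1) = 2^7 = 128
Verification: sum of C(8,k) for even k = 1 + 28 + 70 + 28 + 1 = 128
Result = 128


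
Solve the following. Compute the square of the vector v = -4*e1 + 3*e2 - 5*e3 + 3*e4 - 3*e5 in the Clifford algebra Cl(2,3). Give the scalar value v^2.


v^2 = sum of c_i^2 * e_i^2
Positive signature terms (e_i^2 = +1): (-4)^2 + 3^2 = 25
Negative signature terms (e_j^2 = -1): (-5)^2 + 3^2 + (-3)^2 = 43
v^2 = 25 - 43 = -18


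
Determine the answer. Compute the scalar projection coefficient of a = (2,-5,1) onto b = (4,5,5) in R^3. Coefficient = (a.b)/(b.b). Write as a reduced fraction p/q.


Projection coefficient = (a . b) / (b . b)
a . b = 2*4 + (-5)*5 + 1*5
= 8 + (-25) + 5 = -12
b . b = 4^2 + 5^2 + 5^2
= 16 + 25 + 25 = 66
Coefficient = -12/66
In lowest terms: -2/11


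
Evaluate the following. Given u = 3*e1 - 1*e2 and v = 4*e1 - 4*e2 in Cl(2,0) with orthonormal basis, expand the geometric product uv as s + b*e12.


Expand: (3*e1 - 1*e2)(4*e1 - 4*e2)
= 3*4*e1e1 + 3*(-4)*e1e2 + (-1)*4*e2e1 + (-1)*(-4)*e2e2
Using e1^2 = e2^2 = 1, e2e1 = -e1e2:
Scalar part s = 3*4 + (-1)*(-4) = 12 + 4 = 16
Bivector part b = 3*(-4) - (-1)*4 = -12 - (-4) = -8
uv = 16 - 8*e12


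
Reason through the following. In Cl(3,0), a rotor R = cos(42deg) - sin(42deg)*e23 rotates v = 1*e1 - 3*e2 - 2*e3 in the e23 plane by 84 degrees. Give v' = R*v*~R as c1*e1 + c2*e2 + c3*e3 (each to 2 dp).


Rotor R = cos(42deg) - sin(42deg)*e23
Rotation angle theta = 2 * 42 = 84 degrees in the e23 plane (e2 -> e3).
The component perpendicular to the plane (e1) is invariant: v'_1 = v1 = 1.00
cos(84deg) = 0.1045, sin(84deg) = 0.9945
v'_2 = v2*cos(theta) - v3*sin(theta) = -3*0.1045 - (-2)*0.9945 = 1.68
v'_3 = v2*sin(theta) + v3*cos(theta) = -3*0.9945 + (-2)*0.1045 = -3.19
v' = 1.00*e1 + 1.68*e2 - 3.19*e3


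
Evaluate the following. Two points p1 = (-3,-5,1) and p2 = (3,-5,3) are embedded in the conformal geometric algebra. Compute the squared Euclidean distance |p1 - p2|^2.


p1 - p2 = (-6, 0, -2)
|p1 - p2|^2 = (-6)^2 + 0^2 + (-2)^2
= 36 + 0 + 4
= 40


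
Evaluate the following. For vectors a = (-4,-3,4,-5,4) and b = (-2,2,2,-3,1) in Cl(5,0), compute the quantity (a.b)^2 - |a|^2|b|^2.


a . b = (-4)*(-2) + (-3)*2 + 4*2 + (-5)*(-3) + 4*1
= 8 + (-6) + 8 + 15 + 4 = 29
|a|^2 = (-4)^2 + (-3)^2 + 4^2 + (-5)^2 + 4^2 = 82
|b|^2 = (-2)^2 + 2^2 + 2^2 + (-3)^2 + 1^2 = 22
(a.b)^2 = 29^2 = 841
|a|^2 * |b|^2 = 82 * 22 = 1804
Result = 841 - 1804 = -963


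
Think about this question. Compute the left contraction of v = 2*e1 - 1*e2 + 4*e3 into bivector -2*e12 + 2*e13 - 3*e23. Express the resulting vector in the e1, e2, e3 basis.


Left contraction v _| B = <vB>_1 (grade-1 part of the geometric product vB).
Using e1_|e12 = e2, e2_|e12 = -e1, e1_|e13 = e3, e3_|e13 = -e1, e2_|e23 = e3, e3_|e23 = -e2:
e1 coeff: -v2*b12 - v3*b13 = -(-1)*(-2) - (4)*(2) = -10
e2 coeff: v1*b12 - v3*b23 = (2)*(-2) - (4)*(-3) = 8
e3 coeff: v1*b13 + v2*b23 = (2)*(2) + (-1)*(-3) = 7
v _| B = -10*e1 + 8*e2 + 7*e3


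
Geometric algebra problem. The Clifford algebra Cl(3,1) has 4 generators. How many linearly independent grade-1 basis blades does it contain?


Number of grade-k basis blades in Cl(p,q) with n = p + q is C(n, k).
n = 3 + 1 = 4
C(4, 1) = 4! / (1! * 3!)
= 24 / (1 * 6)
= 4


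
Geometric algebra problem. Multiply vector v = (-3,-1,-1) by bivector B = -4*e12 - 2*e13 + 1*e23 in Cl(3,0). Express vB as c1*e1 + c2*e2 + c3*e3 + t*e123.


vB has grade-1 (vector) and grade-3 (trivector) parts: vB = (v _| B) + (v ^ B).
Vector part <vB>_1:
  e1: -v2*b12 - v3*b13 = -(-1)*(-4) - (-1)*(-2) = -6
  e2: v1*b12 - v3*b23 = (-3)*(-4) - (-1)*(1) = 13
  e3: v1*b13 + v2*b23 = (-3)*(-2) + (-1)*(1) = 5
Trivector part <vB>_3:
  e123: v1*b23 - v2*b13 + v3*b12 = (-3)*(1) - (-1)*(-2) + (-1)*(-4) = -1
vB = -6*e1 + 13*e2 + 5*e3 - 1*e123


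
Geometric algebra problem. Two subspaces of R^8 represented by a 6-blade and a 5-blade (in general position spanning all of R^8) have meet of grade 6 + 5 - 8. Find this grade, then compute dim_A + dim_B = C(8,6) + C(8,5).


Meet grade = grade(A) + grade(B) - n
= 6 + 5 - 8 = 3
C(8,6) = 28
C(8,5) = 56
dim_A + dim_B = 28 + 56 = 84


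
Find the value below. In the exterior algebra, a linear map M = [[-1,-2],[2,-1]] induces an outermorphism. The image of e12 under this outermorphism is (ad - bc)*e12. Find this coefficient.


The outermorphism of a linear map f sends e1^e2 to f(e1)^f(e2).
f(e1) = -1*e1 + 2*e2
f(e2) = -2*e1 - 1*e2
f(e1) ^ f(e2) = (-1*e1 + 2*e2) ^ (-2*e1 - 1*e2)
= (-1)*(-1)*e12 + 2*(-2)*e21
= (1 - (-4))*e12
= 5*e12
Coefficient = 5


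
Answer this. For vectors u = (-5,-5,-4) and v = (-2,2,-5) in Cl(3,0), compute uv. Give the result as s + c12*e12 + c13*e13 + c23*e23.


In Cl(3,0): e_i^2 = 1, e_ie_j = -e_je_i for i != j.
Scalar part = u . v = (-5)*(-2) + (-5)*2 + (-4)*(-5)
= 10 + (-10) + 20 = 20
e12 coeff = (-5)*2 - (-5)*(-2) = -10 - 10 = -20
e13 coeff = (-5)*(-5) - (-4)*(-2) = 25 - 8 = 17
e23 coeff = (-5)*(-5) - (-4)*2 = 25 - (-8) = 33
uv = 20 - 20*e12 + 17*e13 + 33*e23


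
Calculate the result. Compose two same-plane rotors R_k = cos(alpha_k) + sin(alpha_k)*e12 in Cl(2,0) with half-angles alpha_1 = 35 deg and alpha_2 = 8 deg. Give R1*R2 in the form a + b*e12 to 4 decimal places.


Same-plane rotors commute and their half-angles add:
R1*R2 = cos(a1 + a2) + sin(a1 + a2)*e12.
a1 + a2 = 35 + 8 = 43 deg
cos(43 deg) = 0.7314
sin(43 deg) = 0.6820
R1*R2 = 0.7314 + 0.6820*e12


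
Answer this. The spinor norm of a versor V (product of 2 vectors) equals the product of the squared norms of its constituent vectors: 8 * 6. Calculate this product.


Spinor norm N(V) = |v1|^2 * |v2|^2 * ... * |v2|^2
= 8 * 6
Running product: 8, 48
N(V) = 48


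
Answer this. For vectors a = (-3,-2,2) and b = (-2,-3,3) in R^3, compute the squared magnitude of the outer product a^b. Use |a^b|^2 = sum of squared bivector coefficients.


a wedge b = (a1*b2 - a2*b1)*e12 + (a1*b3 - a3*b1)*e13 + (a2*b3 - a3*b2)*e23
e12 coeff: (-3)*(-3) - (-2)*(-2) = 9 - 4 = 5
e13 coeff: (-3)*3 - 2*(-2) = -9 - (-4) = -5
e23 coeff: (-2)*3 - 2*(-3) = -6 - (-6) = 0
|a wedge b|^2 = 5^2 + (-5)^2 + 0^2
= 25 + 25 + 0
= 50


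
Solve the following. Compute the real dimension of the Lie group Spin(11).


Spin(n) double-covers SO(n); both have Lie algebra so(n) of dimension n(n-1)/2.
n = 11
n(n-1) = 11 * 10 = 110
dim Spin(11) = 110/2 = 55


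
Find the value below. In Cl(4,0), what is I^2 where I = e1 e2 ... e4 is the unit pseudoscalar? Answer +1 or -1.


The pseudoscalar I = e1...e_n (product of all n generators) of Cl(p,q) satisfies I^2 = (-1)^(q + n(n-1)/2).
p = 4, q = 0, n = p + q = 4
n(n-1)/2 = 4 * 3 / 2 = 6
Exponent = q + n(n-1)/2 = 0 + 6 = 6
I^2 = (-1)^6 = +1


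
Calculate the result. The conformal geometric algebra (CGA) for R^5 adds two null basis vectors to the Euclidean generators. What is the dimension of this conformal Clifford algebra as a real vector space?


The conformal model of R^5 uses Cl(6,1): the 5 Euclidean generators plus two extra orthogonal generators e+ (e+^2 = +1) and e- (e-^2 = -1), from which the null vectors e0, einf are built.
Number of generators m = 5 + 2 = 7.
dim Cl(p,q) = 2^m = 2^7 = 128


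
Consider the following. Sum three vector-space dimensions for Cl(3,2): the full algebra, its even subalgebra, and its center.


n = 3 + 2 = 5
Total dim = 2^5 = 32
Even subalgebra dim = 2^4 = 16
n is odd, so center dim = 2
Sum = 32 + 16 + 2 = 50


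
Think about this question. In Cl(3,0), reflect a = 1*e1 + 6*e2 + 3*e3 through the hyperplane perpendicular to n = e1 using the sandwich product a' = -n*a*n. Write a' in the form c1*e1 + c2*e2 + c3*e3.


Reflection formula: a' = -n*a*n, with n = e1 (unit vector, n^2 = 1).
For reflection through hyperplane perp to e1:
The component along e1 flips sign, others stay.
a = (1, 6, 3)
a' = (-1, 6, 3)
a' = -1*e1 + 6*e2 + 3*e3


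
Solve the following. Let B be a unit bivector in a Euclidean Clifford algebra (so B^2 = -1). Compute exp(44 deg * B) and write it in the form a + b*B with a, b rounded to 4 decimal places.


For a unit bivector B with B^2 = -1, the exponential series gives
e^(theta*B) = cos(theta) + sin(theta)*B (the GA analogue of Euler's formula).
theta = 44 degrees = 0.767945 rad
cos(44 deg) = 0.7193
sin(44 deg) = 0.6947
exp(theta*B) = 0.7193 + 0.6947*B


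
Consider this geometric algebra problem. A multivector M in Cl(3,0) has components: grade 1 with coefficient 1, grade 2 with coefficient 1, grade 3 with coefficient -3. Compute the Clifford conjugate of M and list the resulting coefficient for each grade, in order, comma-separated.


Clifford conjugate sign for grade k: (-1)^(k(k+1)/2)
Grade 1: (-1)^(1*2/2) = (-1)^1 = -1, coeff 1 -> -1
Grade 2: (-1)^(2*3/2) = (-1)^3 = -1, coeff 1 -> -1
Grade 3: (-1)^(3*4/2) = (-1)^6 = 1, coeff -3 -> -3
Conjugated coefficients: -1, -1, -3


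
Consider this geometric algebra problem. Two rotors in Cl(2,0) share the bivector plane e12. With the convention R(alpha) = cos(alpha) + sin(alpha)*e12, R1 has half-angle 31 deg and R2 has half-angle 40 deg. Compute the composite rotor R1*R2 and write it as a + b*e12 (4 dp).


Same-plane rotors commute and their half-angles add:
R1*R2 = cos(a1 + a2) + sin(a1 + a2)*e12.
a1 + a2 = 31 + 40 = 71 deg
cos(71 deg) = 0.3256
sin(71 deg) = 0.9455
R1*R2 = 0.3256 + 0.9455*e12


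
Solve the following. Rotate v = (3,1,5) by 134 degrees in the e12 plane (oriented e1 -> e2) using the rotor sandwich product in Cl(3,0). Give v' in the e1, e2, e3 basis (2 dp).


Rotor R = cos(67deg) - sin(67deg)*e12
Rotation angle theta = 2 * 67 = 134 degrees in the e12 plane (e1 -> e2).
The component perpendicular to the plane (e3) is invariant: v'_3 = v3 = 5.00
cos(134deg) = -0.6947, sin(134deg) = 0.7193
v'_1 = v1*cos(theta) - v2*sin(theta) = 3*(-0.6947) - 1*0.7193 = -2.80
v'_2 = v1*sin(theta) + v2*cos(theta) = 3*0.7193 + 1*(-0.6947) = 1.46
v' = -2.80*e1 + 1.46*e2 + 5.00*e3
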